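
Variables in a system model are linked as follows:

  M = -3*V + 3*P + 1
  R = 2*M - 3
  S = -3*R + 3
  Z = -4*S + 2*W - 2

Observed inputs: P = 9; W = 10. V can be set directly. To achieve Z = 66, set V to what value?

Substituting into the M equation gives M = -3*V + 28.
So R = -6*V + 53.
Substituting into the S equation gives S = 18*V - 156.
Z becomes -72*V + 642.
Solve -72*V + 642 = 66: V = (66 - 642) / -72 = 8.

V = 8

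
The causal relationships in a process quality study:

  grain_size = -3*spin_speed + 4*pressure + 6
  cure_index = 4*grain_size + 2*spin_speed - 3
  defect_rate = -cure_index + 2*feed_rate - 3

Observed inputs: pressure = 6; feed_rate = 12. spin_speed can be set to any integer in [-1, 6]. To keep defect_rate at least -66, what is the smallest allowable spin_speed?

spin_speed = 3

Substituting into the grain_size equation gives grain_size = -3*spin_speed + 30.
Substituting into the cure_index equation gives cure_index = -10*spin_speed + 117.
Substituting into the defect_rate equation gives defect_rate = 10*spin_speed - 96.
Require 10*spin_speed - 96 ≥ -66, so spin_speed ≥ 3.
The smallest integer in [-1, 6] satisfying this is 3.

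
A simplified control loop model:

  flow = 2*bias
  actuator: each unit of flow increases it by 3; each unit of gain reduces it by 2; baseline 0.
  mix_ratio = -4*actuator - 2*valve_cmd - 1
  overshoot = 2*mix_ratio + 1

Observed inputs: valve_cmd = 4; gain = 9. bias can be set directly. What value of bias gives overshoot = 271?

Substituting into the actuator equation gives actuator = 6*bias - 18.
mix_ratio becomes -24*bias + 63.
Substituting into the overshoot equation gives overshoot = -48*bias + 127.
Solve -48*bias + 127 = 271: bias = (271 - 127) / -48 = -3.

bias = -3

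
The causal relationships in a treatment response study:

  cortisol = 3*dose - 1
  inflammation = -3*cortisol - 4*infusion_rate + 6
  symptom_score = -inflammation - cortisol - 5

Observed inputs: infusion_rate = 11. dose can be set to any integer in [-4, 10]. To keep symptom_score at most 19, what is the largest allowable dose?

Substituting into the inflammation equation gives inflammation = -9*dose - 35.
So symptom_score = 6*dose + 31.
Require 6*dose + 31 ≤ 19, so dose ≤ -2.
The largest integer in [-4, 10] satisfying this is -2.

dose = -2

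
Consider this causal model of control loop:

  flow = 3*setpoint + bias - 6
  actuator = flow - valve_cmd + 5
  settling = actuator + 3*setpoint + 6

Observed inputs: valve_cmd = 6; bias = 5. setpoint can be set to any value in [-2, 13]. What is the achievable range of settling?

Substituting into the flow equation gives flow = 3*setpoint - 1.
Substituting into the actuator equation gives actuator = 3*setpoint - 2.
Substituting into the settling equation gives settling = 6*setpoint + 4.
Linear in setpoint, so extremes are at the endpoints: setpoint = -2 gives settling = -8; setpoint = 13 gives settling = 82.

-8 to 82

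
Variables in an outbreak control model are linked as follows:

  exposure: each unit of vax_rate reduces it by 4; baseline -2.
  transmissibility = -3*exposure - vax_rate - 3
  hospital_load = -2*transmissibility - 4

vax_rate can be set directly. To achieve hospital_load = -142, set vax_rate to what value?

Substituting into the transmissibility equation gives transmissibility = 11*vax_rate + 3.
Substituting into the hospital_load equation gives hospital_load = -22*vax_rate - 10.
Solve -22*vax_rate - 10 = -142: vax_rate = (-142 + 10) / -22 = 6.

vax_rate = 6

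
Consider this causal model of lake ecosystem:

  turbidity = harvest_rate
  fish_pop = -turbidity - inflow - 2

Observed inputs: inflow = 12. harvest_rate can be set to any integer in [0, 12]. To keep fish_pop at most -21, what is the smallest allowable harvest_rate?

harvest_rate = 7

Substituting into the fish_pop equation gives fish_pop = -harvest_rate - 14.
Require -harvest_rate - 14 ≤ -21, so harvest_rate ≥ 7.
The smallest integer in [0, 12] satisfying this is 7.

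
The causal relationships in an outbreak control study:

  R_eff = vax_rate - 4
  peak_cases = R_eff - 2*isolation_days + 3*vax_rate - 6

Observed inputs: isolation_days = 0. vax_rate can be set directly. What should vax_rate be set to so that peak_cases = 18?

vax_rate = 7

Substituting into the peak_cases equation gives peak_cases = 4*vax_rate - 10.
Solve 4*vax_rate - 10 = 18: vax_rate = (18 + 10) / 4 = 7.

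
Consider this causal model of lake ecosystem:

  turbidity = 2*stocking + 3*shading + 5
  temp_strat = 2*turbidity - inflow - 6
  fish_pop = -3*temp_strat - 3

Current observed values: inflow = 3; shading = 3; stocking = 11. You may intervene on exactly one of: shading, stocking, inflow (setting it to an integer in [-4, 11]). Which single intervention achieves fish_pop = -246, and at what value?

set shading = 6

Intervening on shading: with other inputs at their observed values, fish_pop = -18*shading - 138. Solving for -246 gives shading = 6, within [-4, 11].
Intervening on stocking: fish_pop = -12*stocking - 60. Reaching -246 requires stocking = 31/2, not an integer.
Intervening on inflow: fish_pop = 3*inflow - 201. Reaching -246 requires inflow = -15, outside [-4, 11].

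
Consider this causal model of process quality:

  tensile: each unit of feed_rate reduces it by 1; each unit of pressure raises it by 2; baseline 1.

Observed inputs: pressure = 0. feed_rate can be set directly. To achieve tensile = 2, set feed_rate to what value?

Substituting into the tensile equation gives tensile = -feed_rate + 1.
Solve -feed_rate + 1 = 2: feed_rate = (2 - 1) / -1 = -1.

feed_rate = -1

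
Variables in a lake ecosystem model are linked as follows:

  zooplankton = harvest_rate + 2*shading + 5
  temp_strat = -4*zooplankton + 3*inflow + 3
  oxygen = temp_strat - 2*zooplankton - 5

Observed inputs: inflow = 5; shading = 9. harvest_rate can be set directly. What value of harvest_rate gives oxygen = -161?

harvest_rate = 6

Substituting into the zooplankton equation gives zooplankton = harvest_rate + 23.
Substituting into the temp_strat equation gives temp_strat = -4*harvest_rate - 74.
So oxygen = -6*harvest_rate - 125.
Solve -6*harvest_rate - 125 = -161: harvest_rate = (-161 + 125) / -6 = 6.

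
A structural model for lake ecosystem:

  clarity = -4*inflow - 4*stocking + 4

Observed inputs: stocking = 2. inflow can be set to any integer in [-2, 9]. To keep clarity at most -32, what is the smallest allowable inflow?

Substituting into the clarity equation gives clarity = -4*inflow - 4.
Require -4*inflow - 4 ≤ -32, so inflow ≥ 7.
The smallest integer in [-2, 9] satisfying this is 7.

inflow = 7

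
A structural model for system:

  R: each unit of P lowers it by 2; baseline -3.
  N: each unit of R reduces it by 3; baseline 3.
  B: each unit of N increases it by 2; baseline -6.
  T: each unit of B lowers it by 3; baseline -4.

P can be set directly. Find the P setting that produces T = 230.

Substituting into the N equation gives N = 6*P + 12.
Substituting into the B equation gives B = 12*P + 18.
Substituting into the T equation gives T = -36*P - 58.
Solve -36*P - 58 = 230: P = (230 + 58) / -36 = -8.

P = -8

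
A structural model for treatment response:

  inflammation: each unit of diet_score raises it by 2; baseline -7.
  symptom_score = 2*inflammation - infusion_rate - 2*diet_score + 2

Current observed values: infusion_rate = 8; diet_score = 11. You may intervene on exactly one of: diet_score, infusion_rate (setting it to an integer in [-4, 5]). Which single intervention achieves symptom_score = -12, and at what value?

set diet_score = 4

Intervening on diet_score: with other inputs at their observed values, symptom_score = 2*diet_score - 20. Solving for -12 gives diet_score = 4, within [-4, 5].
Intervening on infusion_rate: symptom_score = -infusion_rate + 10. Reaching -12 requires infusion_rate = 22, outside [-4, 5].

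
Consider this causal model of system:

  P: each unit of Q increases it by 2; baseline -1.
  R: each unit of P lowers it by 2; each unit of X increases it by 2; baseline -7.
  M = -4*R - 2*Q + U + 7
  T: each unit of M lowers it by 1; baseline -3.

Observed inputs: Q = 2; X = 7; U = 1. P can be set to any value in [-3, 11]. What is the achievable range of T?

Intervening on P fixes its value directly, overriding its dependence on Q.
Substituting into the R equation gives R = -2*P + 7.
Substituting into the M equation gives M = 8*P - 24.
Substituting into the T equation gives T = -8*P + 21.
Linear in P, so extremes are at the endpoints: P = -3 gives T = 45; P = 11 gives T = -67.

-67 to 45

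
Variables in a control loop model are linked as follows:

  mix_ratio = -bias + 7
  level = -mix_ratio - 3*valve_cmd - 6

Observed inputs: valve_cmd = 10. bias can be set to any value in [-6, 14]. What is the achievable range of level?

-49 to -29

Substituting into the level equation gives level = bias - 43.
Linear in bias, so extremes are at the endpoints: bias = -6 gives level = -49; bias = 14 gives level = -29.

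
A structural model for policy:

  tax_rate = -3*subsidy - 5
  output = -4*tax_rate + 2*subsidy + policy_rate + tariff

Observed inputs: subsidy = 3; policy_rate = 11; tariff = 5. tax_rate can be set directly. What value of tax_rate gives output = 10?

Intervening on tax_rate fixes its value directly, overriding its dependence on subsidy.
Substituting into the output equation gives output = -4*tax_rate + 22.
Solve -4*tax_rate + 22 = 10: tax_rate = (10 - 22) / -4 = 3.

tax_rate = 3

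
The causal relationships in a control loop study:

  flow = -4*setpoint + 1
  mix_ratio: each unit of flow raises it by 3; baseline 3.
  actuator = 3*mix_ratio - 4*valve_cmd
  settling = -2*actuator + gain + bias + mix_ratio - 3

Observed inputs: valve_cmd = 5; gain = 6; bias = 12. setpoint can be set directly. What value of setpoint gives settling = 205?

Substituting into the mix_ratio equation gives mix_ratio = -12*setpoint + 6.
This gives actuator = -36*setpoint - 2.
Substituting into the settling equation gives settling = 60*setpoint + 25.
Solve 60*setpoint + 25 = 205: setpoint = (205 - 25) / 60 = 3.

setpoint = 3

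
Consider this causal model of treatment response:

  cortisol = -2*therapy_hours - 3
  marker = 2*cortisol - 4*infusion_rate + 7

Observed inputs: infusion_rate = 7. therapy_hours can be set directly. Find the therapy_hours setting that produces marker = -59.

Substituting into the marker equation gives marker = -4*therapy_hours - 27.
Solve -4*therapy_hours - 27 = -59: therapy_hours = (-59 + 27) / -4 = 8.

therapy_hours = 8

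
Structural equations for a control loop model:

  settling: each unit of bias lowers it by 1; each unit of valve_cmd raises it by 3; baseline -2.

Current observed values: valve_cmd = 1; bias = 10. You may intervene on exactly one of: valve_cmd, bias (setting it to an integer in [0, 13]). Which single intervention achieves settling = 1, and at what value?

set bias = 0

Intervening on valve_cmd: settling = 3*valve_cmd - 12. Reaching 1 requires valve_cmd = 13/3, not an integer.
Intervening on bias: with other inputs at their observed values, settling = -bias + 1. Solving for 1 gives bias = 0, within [0, 13].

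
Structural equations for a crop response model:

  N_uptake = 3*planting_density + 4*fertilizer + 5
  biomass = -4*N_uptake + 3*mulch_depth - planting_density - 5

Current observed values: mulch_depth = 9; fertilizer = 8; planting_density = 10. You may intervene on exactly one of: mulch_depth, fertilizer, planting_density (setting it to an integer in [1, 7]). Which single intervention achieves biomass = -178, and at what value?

Intervening on mulch_depth: biomass = 3*mulch_depth - 283. Reaching -178 requires mulch_depth = 35, outside [1, 7].
Intervening on fertilizer: biomass = -16*fertilizer - 128. Reaching -178 requires fertilizer = 25/8, not an integer.
Intervening on planting_density: with other inputs at their observed values, biomass = -13*planting_density - 126. Solving for -178 gives planting_density = 4, within [1, 7].

set planting_density = 4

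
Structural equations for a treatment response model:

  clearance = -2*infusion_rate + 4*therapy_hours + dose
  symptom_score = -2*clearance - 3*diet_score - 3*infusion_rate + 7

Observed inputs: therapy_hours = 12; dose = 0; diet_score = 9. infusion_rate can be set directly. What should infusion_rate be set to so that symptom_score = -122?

infusion_rate = -6

Substituting into the clearance equation gives clearance = -2*infusion_rate + 48.
symptom_score becomes infusion_rate - 116.
Solve infusion_rate - 116 = -122: infusion_rate = (-122 + 116) / 1 = -6.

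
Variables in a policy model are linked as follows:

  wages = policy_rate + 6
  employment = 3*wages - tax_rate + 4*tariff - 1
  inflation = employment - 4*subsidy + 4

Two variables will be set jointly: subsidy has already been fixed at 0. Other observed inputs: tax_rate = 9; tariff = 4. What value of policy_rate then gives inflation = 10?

policy_rate = -6

With subsidy held at 0:
Substituting into the employment equation gives employment = 3*policy_rate + 24.
inflation becomes 3*policy_rate + 28.
Solve 3*policy_rate + 28 = 10: policy_rate = (10 - 28) / 3 = -6.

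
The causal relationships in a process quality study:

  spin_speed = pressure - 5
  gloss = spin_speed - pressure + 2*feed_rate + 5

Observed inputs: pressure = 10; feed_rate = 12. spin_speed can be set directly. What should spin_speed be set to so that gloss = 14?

spin_speed = -5

Intervening on spin_speed fixes its value directly, overriding its dependence on pressure.
Substituting into the gloss equation gives gloss = spin_speed + 19.
Solve spin_speed + 19 = 14: spin_speed = (14 - 19) / 1 = -5.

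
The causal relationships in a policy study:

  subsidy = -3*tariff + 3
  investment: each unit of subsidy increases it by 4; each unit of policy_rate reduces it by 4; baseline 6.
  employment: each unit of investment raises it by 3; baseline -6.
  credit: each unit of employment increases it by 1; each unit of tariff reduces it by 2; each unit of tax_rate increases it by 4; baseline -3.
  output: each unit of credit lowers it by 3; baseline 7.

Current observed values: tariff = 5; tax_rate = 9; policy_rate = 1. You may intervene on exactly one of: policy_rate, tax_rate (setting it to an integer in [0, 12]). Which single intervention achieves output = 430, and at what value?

set tax_rate = 4

Intervening on policy_rate: output = 36*policy_rate + 334. Reaching 430 requires policy_rate = 8/3, not an integer.
Intervening on tax_rate: with other inputs at their observed values, output = -12*tax_rate + 478. Solving for 430 gives tax_rate = 4, within [0, 12].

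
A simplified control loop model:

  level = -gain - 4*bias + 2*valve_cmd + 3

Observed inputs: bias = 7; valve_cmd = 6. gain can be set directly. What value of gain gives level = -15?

gain = 2

Substituting into the level equation gives level = -gain - 13.
Solve -gain - 13 = -15: gain = (-15 + 13) / -1 = 2.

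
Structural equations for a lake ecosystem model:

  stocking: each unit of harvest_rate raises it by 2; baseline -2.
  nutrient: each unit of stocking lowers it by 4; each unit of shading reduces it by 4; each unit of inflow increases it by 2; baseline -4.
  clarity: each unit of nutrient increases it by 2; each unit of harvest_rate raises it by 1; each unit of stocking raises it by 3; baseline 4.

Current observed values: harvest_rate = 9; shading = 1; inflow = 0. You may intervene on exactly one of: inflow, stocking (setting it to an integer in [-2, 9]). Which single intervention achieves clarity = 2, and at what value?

set stocking = -1

Intervening on inflow: clarity = 4*inflow - 83. Reaching 2 requires inflow = 85/4, not an integer.
Intervening on stocking: with other inputs at their observed values, clarity = -5*stocking - 3. Solving for 2 gives stocking = -1, within [-2, 9].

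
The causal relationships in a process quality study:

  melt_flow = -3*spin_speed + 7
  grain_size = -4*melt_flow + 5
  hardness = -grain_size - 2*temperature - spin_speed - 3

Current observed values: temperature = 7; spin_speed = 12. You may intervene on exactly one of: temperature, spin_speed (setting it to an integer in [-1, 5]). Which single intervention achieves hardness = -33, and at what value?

Intervening on temperature: hardness = -2*temperature - 136. Reaching -33 requires temperature = -103/2, not an integer.
Intervening on spin_speed: with other inputs at their observed values, hardness = -13*spin_speed + 6. Solving for -33 gives spin_speed = 3, within [-1, 5].

set spin_speed = 3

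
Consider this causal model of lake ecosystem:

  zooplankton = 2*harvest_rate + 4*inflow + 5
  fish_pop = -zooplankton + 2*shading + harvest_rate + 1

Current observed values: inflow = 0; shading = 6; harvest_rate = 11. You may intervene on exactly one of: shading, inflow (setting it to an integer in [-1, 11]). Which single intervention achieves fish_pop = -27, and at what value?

Intervening on shading: fish_pop = 2*shading - 15. Reaching -27 requires shading = -6, outside [-1, 11].
Intervening on inflow: with other inputs at their observed values, fish_pop = -4*inflow - 3. Solving for -27 gives inflow = 6, within [-1, 11].

set inflow = 6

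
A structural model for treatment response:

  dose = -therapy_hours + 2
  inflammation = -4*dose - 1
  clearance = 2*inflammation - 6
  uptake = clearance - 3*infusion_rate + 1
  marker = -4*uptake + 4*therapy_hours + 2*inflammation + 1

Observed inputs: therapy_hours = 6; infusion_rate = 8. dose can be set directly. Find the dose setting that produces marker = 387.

dose = 10

Intervening on dose fixes its value directly, overriding its dependence on therapy_hours.
Substituting into the clearance equation gives clearance = -8*dose - 8.
Substituting into the uptake equation gives uptake = -8*dose - 31.
So marker = 24*dose + 147.
Solve 24*dose + 147 = 387: dose = (387 - 147) / 24 = 10.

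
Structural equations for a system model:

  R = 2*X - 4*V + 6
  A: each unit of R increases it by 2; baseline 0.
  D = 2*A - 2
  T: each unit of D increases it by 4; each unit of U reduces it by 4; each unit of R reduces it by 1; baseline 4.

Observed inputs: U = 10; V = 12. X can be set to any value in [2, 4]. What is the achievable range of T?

-614 to -554

Substituting into the R equation gives R = 2*X - 42.
A becomes 4*X - 84.
This gives D = 8*X - 170.
This gives T = 30*X - 674.
Linear in X, so extremes are at the endpoints: X = 2 gives T = -614; X = 4 gives T = -554.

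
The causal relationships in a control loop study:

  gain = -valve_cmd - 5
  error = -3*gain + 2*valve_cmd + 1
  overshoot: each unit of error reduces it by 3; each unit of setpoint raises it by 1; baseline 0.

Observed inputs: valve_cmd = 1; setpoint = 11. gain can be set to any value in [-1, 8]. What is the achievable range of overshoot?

-7 to 74

Intervening on gain fixes its value directly, overriding its dependence on valve_cmd.
Substituting into the error equation gives error = -3*gain + 3.
So overshoot = 9*gain + 2.
Linear in gain, so extremes are at the endpoints: gain = -1 gives overshoot = -7; gain = 8 gives overshoot = 74.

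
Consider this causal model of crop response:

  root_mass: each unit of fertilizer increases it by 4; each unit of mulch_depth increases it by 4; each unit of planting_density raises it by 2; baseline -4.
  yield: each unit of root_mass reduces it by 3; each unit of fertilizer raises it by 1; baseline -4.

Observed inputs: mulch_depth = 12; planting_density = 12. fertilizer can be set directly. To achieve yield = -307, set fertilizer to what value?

Substituting into the root_mass equation gives root_mass = 4*fertilizer + 68.
This gives yield = -11*fertilizer - 208.
Solve -11*fertilizer - 208 = -307: fertilizer = (-307 + 208) / -11 = 9.

fertilizer = 9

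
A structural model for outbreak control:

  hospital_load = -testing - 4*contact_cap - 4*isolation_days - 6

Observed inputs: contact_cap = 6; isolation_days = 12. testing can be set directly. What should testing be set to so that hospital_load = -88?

testing = 10

Substituting into the hospital_load equation gives hospital_load = -testing - 78.
Solve -testing - 78 = -88: testing = (-88 + 78) / -1 = 10.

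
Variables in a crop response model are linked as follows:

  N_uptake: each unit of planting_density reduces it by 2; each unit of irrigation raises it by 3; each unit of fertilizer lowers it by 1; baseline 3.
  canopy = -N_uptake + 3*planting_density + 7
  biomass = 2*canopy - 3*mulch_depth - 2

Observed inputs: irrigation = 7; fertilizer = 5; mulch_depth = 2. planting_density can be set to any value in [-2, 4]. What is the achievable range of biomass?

Substituting into the N_uptake equation gives N_uptake = -2*planting_density + 19.
So canopy = 5*planting_density - 12.
So biomass = 10*planting_density - 32.
Linear in planting_density, so extremes are at the endpoints: planting_density = -2 gives biomass = -52; planting_density = 4 gives biomass = 8.

-52 to 8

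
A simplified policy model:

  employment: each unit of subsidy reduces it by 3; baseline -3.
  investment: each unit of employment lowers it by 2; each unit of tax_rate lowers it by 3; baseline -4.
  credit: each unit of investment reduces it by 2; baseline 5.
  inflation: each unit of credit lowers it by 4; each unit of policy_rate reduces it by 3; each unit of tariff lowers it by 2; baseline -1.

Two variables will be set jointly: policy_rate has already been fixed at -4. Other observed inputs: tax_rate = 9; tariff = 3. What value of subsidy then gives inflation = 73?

With policy_rate held at -4:
Substituting into the investment equation gives investment = 6*subsidy - 25.
Substituting into the credit equation gives credit = -12*subsidy + 55.
Substituting into the inflation equation gives inflation = 48*subsidy - 215.
Solve 48*subsidy - 215 = 73: subsidy = (73 + 215) / 48 = 6.

subsidy = 6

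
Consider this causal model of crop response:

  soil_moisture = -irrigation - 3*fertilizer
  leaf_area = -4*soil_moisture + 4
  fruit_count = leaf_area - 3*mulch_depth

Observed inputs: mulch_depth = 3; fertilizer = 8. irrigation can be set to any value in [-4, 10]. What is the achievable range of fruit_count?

75 to 131

Substituting into the soil_moisture equation gives soil_moisture = -irrigation - 24.
This gives leaf_area = 4*irrigation + 100.
Substituting into the fruit_count equation gives fruit_count = 4*irrigation + 91.
Linear in irrigation, so extremes are at the endpoints: irrigation = -4 gives fruit_count = 75; irrigation = 10 gives fruit_count = 131.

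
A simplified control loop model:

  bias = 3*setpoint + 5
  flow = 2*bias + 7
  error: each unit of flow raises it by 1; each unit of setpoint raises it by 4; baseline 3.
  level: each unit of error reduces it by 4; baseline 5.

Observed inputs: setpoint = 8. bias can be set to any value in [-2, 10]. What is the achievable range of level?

Intervening on bias fixes its value directly, overriding its dependence on setpoint.
Substituting into the error equation gives error = 2*bias + 42.
This gives level = -8*bias - 163.
Linear in bias, so extremes are at the endpoints: bias = -2 gives level = -147; bias = 10 gives level = -243.

-243 to -147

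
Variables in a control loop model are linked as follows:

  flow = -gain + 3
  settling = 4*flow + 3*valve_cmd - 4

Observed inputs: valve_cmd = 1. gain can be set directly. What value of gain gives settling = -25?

Substituting into the settling equation gives settling = -4*gain + 11.
Solve -4*gain + 11 = -25: gain = (-25 - 11) / -4 = 9.

gain = 9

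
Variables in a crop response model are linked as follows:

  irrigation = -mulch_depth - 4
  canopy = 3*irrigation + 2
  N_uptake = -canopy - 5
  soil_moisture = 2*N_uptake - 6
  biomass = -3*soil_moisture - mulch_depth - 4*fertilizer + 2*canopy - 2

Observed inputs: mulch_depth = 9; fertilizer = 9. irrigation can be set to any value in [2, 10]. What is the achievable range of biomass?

65 to 257

Intervening on irrigation fixes its value directly, overriding its dependence on mulch_depth.
Substituting into the N_uptake equation gives N_uptake = -3*irrigation - 7.
Substituting into the soil_moisture equation gives soil_moisture = -6*irrigation - 20.
This gives biomass = 24*irrigation + 17.
Linear in irrigation, so extremes are at the endpoints: irrigation = 2 gives biomass = 65; irrigation = 10 gives biomass = 257.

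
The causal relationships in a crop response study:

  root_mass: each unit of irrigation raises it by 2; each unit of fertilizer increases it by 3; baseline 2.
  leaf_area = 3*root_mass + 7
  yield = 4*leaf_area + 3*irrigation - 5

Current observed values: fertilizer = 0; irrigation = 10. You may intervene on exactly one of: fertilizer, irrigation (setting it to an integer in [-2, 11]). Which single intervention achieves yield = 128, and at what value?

set irrigation = 3

Intervening on fertilizer: yield = 36*fertilizer + 317. Reaching 128 requires fertilizer = -21/4, not an integer.
Intervening on irrigation: with other inputs at their observed values, yield = 27*irrigation + 47. Solving for 128 gives irrigation = 3, within [-2, 11].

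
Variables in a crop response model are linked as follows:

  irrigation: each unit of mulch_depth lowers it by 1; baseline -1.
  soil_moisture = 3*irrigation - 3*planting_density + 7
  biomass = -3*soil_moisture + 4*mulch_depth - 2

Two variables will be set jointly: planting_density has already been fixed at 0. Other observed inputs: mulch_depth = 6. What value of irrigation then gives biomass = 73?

irrigation = -8

With planting_density held at 0:
Intervening on irrigation fixes its value directly, overriding its dependence on mulch_depth.
Substituting into the soil_moisture equation gives soil_moisture = 3*irrigation + 7.
So biomass = -9*irrigation + 1.
Solve -9*irrigation + 1 = 73: irrigation = (73 - 1) / -9 = -8.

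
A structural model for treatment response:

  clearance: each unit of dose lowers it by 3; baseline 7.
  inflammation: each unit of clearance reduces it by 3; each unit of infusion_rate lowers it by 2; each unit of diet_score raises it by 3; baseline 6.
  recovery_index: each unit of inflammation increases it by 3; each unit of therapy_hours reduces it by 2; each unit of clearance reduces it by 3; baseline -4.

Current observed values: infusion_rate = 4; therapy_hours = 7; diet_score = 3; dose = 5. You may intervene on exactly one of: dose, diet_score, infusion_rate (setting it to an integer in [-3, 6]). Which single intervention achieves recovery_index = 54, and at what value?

Intervening on dose: recovery_index = 36*dose - 81. Reaching 54 requires dose = 15/4, not an integer.
Intervening on diet_score: with other inputs at their observed values, recovery_index = 9*diet_score + 72. Solving for 54 gives diet_score = -2, within [-3, 6].
Intervening on infusion_rate: recovery_index = -6*infusion_rate + 123. Reaching 54 requires infusion_rate = 23/2, not an integer.

set diet_score = -2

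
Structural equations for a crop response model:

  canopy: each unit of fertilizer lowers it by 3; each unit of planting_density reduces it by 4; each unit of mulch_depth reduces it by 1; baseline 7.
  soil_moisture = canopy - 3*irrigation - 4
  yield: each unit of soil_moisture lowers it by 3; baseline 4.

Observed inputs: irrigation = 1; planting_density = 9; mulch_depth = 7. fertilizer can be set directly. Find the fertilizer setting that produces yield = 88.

fertilizer = -5

Substituting into the canopy equation gives canopy = -3*fertilizer - 36.
Substituting into the soil_moisture equation gives soil_moisture = -3*fertilizer - 43.
yield becomes 9*fertilizer + 133.
Solve 9*fertilizer + 133 = 88: fertilizer = (88 - 133) / 9 = -5.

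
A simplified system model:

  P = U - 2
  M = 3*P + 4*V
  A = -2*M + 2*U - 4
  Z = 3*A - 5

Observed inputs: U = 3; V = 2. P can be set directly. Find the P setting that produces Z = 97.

P = -8

Intervening on P fixes its value directly, overriding its dependence on U.
Substituting into the M equation gives M = 3*P + 8.
Substituting into the A equation gives A = -6*P - 14.
So Z = -18*P - 47.
Solve -18*P - 47 = 97: P = (97 + 47) / -18 = -8.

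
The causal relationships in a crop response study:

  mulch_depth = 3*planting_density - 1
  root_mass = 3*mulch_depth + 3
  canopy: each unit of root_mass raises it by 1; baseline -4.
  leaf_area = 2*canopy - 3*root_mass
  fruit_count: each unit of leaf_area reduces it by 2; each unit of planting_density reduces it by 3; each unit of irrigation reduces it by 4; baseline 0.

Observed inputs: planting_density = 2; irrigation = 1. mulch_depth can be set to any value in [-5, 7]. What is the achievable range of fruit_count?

-18 to 54

Intervening on mulch_depth fixes its value directly, overriding its dependence on planting_density.
Substituting into the canopy equation gives canopy = 3*mulch_depth - 1.
Substituting into the leaf_area equation gives leaf_area = -3*mulch_depth - 11.
This gives fruit_count = 6*mulch_depth + 12.
Linear in mulch_depth, so extremes are at the endpoints: mulch_depth = -5 gives fruit_count = -18; mulch_depth = 7 gives fruit_count = 54.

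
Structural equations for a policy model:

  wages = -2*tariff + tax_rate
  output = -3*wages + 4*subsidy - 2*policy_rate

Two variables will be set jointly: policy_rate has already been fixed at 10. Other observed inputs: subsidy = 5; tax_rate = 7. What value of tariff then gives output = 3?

With policy_rate held at 10:
Substituting into the wages equation gives wages = -2*tariff + 7.
So output = 6*tariff - 21.
Solve 6*tariff - 21 = 3: tariff = (3 + 21) / 6 = 4.

tariff = 4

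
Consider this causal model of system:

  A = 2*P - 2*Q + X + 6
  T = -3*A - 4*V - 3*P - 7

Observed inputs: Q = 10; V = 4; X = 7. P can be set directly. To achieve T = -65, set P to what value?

P = 7

Substituting into the A equation gives A = 2*P - 7.
Substituting into the T equation gives T = -9*P - 2.
Solve -9*P - 2 = -65: P = (-65 + 2) / -9 = 7.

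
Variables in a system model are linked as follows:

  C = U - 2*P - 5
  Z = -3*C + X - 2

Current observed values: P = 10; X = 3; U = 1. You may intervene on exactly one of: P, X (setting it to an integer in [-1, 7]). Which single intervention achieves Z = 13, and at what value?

Intervening on P: with other inputs at their observed values, Z = 6*P + 13. Solving for 13 gives P = 0, within [-1, 7].
Intervening on X: Z = X + 70. Reaching 13 requires X = -57, outside [-1, 7].

set P = 0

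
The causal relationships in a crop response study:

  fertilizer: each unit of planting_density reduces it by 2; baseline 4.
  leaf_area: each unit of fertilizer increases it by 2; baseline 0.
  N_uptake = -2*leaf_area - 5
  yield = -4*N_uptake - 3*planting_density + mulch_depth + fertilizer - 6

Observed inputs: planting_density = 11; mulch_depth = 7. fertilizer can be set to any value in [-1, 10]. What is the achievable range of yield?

Intervening on fertilizer fixes its value directly, overriding its dependence on planting_density.
Substituting into the N_uptake equation gives N_uptake = -4*fertilizer - 5.
yield becomes 17*fertilizer - 12.
Linear in fertilizer, so extremes are at the endpoints: fertilizer = -1 gives yield = -29; fertilizer = 10 gives yield = 158.

-29 to 158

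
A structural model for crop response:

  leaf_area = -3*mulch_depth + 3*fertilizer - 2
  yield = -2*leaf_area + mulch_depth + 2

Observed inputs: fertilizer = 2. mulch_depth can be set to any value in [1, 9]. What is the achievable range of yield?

Substituting into the leaf_area equation gives leaf_area = -3*mulch_depth + 4.
So yield = 7*mulch_depth - 6.
Linear in mulch_depth, so extremes are at the endpoints: mulch_depth = 1 gives yield = 1; mulch_depth = 9 gives yield = 57.

1 to 57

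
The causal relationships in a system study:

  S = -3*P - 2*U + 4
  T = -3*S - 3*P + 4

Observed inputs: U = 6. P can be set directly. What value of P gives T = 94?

P = 11

Substituting into the S equation gives S = -3*P - 8.
T becomes 6*P + 28.
Solve 6*P + 28 = 94: P = (94 - 28) / 6 = 11.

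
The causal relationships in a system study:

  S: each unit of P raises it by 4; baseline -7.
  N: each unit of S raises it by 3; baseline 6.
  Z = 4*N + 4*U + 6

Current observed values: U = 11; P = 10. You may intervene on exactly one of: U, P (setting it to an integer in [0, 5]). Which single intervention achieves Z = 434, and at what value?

Intervening on U: with other inputs at their observed values, Z = 4*U + 426. Solving for 434 gives U = 2, within [0, 5].
Intervening on P: Z = 48*P - 10. Reaching 434 requires P = 37/4, not an integer.

set U = 2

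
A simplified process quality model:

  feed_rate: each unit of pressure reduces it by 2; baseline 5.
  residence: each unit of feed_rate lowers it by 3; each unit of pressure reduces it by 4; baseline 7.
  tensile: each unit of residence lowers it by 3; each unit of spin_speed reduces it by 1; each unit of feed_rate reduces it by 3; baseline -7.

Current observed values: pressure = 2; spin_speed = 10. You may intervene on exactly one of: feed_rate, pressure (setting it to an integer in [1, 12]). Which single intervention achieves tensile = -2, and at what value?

Intervening on feed_rate: with other inputs at their observed values, tensile = 6*feed_rate - 14. Solving for -2 gives feed_rate = 2, within [1, 12].
Intervening on pressure: the paths from pressure to tensile cancel (net effect zero), leaving tensile = -8; -2 is unreachable this way.

set feed_rate = 2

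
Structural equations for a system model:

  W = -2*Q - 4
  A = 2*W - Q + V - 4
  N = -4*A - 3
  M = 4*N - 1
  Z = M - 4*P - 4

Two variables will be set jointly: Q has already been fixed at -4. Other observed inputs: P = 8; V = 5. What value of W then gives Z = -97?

With Q held at -4:
Intervening on W fixes its value directly, overriding its dependence on Q.
Substituting into the A equation gives A = 2*W + 5.
N becomes -8*W - 23.
M becomes -32*W - 93.
Substituting into the Z equation gives Z = -32*W - 129.
Solve -32*W - 129 = -97: W = (-97 + 129) / -32 = -1.

W = -1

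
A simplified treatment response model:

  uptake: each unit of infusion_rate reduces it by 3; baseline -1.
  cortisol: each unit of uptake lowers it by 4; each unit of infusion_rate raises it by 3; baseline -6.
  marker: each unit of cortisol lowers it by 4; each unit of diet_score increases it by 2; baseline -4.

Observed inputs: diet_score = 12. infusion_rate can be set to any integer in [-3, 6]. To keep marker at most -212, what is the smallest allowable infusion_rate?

Substituting into the cortisol equation gives cortisol = 15*infusion_rate - 2.
So marker = -60*infusion_rate + 28.
Require -60*infusion_rate + 28 ≤ -212, so infusion_rate ≥ 4.
The smallest integer in [-3, 6] satisfying this is 4.

infusion_rate = 4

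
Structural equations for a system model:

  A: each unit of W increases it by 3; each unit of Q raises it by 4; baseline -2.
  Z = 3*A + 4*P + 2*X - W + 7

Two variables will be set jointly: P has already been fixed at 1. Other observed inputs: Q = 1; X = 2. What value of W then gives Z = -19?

W = -5

With P held at 1:
Substituting into the A equation gives A = 3*W + 2.
Z becomes 8*W + 21.
Solve 8*W + 21 = -19: W = (-19 - 21) / 8 = -5.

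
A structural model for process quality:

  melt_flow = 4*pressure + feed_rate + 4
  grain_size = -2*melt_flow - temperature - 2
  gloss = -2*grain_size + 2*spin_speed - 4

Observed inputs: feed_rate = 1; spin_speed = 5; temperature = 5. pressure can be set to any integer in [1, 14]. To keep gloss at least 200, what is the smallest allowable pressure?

pressure = 10

Substituting into the melt_flow equation gives melt_flow = 4*pressure + 5.
So grain_size = -8*pressure - 17.
So gloss = 16*pressure + 40.
Require 16*pressure + 40 ≥ 200, so pressure ≥ 10.
The smallest integer in [1, 14] satisfying this is 10.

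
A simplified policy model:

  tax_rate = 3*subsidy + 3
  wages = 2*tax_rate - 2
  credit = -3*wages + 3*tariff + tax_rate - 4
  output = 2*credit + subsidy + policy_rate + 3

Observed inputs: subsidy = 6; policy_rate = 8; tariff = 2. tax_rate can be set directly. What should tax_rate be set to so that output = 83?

tax_rate = -5

Intervening on tax_rate fixes its value directly, overriding its dependence on subsidy.
Substituting into the credit equation gives credit = -5*tax_rate + 8.
So output = -10*tax_rate + 33.
Solve -10*tax_rate + 33 = 83: tax_rate = (83 - 33) / -10 = -5.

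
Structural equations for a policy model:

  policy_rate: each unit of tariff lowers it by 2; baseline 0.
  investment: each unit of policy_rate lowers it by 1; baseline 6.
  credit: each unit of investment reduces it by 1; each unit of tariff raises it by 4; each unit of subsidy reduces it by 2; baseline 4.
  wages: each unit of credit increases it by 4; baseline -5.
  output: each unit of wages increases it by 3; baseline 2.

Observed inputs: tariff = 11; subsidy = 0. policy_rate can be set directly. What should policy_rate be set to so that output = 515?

policy_rate = 2

Intervening on policy_rate fixes its value directly, overriding its dependence on tariff.
Substituting into the credit equation gives credit = policy_rate + 42.
This gives wages = 4*policy_rate + 163.
So output = 12*policy_rate + 491.
Solve 12*policy_rate + 491 = 515: policy_rate = (515 - 491) / 12 = 2.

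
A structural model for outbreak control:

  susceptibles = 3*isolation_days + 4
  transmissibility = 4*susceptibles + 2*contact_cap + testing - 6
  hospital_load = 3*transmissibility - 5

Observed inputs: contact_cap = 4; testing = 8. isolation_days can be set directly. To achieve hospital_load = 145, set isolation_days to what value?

isolation_days = 2

Substituting into the transmissibility equation gives transmissibility = 12*isolation_days + 26.
Substituting into the hospital_load equation gives hospital_load = 36*isolation_days + 73.
Solve 36*isolation_days + 73 = 145: isolation_days = (145 - 73) / 36 = 2.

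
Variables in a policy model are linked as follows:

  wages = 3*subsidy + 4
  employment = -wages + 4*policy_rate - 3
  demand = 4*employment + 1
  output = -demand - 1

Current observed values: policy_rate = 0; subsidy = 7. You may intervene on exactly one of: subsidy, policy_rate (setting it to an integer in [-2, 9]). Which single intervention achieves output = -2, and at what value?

Intervening on subsidy: output = 12*subsidy + 26. Reaching -2 requires subsidy = -7/3, not an integer.
Intervening on policy_rate: with other inputs at their observed values, output = -16*policy_rate + 110. Solving for -2 gives policy_rate = 7, within [-2, 9].

set policy_rate = 7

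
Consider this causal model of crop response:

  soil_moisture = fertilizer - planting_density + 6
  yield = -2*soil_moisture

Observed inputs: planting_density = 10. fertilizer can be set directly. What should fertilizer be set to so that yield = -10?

fertilizer = 9

Substituting into the soil_moisture equation gives soil_moisture = fertilizer - 4.
Substituting into the yield equation gives yield = -2*fertilizer + 8.
Solve -2*fertilizer + 8 = -10: fertilizer = (-10 - 8) / -2 = 9.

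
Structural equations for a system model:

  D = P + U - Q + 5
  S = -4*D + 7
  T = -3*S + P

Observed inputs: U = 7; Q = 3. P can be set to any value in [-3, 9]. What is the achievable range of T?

48 to 204

Substituting into the D equation gives D = P + 9.
S becomes -4*P - 29.
This gives T = 13*P + 87.
Linear in P, so extremes are at the endpoints: P = -3 gives T = 48; P = 9 gives T = 204.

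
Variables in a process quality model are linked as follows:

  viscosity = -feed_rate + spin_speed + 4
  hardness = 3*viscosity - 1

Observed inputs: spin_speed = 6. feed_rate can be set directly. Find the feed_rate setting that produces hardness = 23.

feed_rate = 2

Substituting into the viscosity equation gives viscosity = -feed_rate + 10.
hardness becomes -3*feed_rate + 29.
Solve -3*feed_rate + 29 = 23: feed_rate = (23 - 29) / -3 = 2.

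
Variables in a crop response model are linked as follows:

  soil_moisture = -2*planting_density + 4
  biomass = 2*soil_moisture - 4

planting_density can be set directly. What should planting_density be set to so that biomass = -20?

Substituting into the biomass equation gives biomass = -4*planting_density + 4.
Solve -4*planting_density + 4 = -20: planting_density = (-20 - 4) / -4 = 6.

planting_density = 6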